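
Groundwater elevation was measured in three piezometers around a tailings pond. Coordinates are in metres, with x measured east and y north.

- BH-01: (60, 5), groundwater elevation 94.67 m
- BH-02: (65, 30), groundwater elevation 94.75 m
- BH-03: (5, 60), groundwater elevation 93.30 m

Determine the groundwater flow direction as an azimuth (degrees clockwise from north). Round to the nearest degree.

274°

Differences from BH-01: to BH-02 (Δx, Δy, Δh) = (5, 25, +0.08); to BH-03 = (-55, 55, -1.37).
Solve a·Δx + b·Δy = Δh: det = 5·55 − (-55)·25 = 1650.
∂h/∂x = [(+0.08)·55 − (-1.37)·25] / 1650 = +0.02342
∂h/∂y = [5·(-1.37) − (-55)·(+0.08)] / 1650 = -0.001485
Flow direction (−∇h) has components (-0.02342 E, +0.001485 N).
Azimuth = atan2(E, N) = atan2(-0.02342, +0.001485) = 273.6° ≈ 274°.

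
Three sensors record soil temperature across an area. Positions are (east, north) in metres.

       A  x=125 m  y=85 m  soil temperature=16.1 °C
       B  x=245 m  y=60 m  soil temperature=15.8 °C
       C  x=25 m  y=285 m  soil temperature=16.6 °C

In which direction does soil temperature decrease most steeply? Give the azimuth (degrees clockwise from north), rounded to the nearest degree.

122°

With T = a·x + b·y + c and A as origin, the differences give:
  120·a + (-25)·b = -0.3
  (-100)·a + 200·b = +0.5
Eliminate b (×200 and ×(-25), subtract): 21500·a = -47.50 → a = ∂T/∂x = -0.002209
Back-substitute: b = ∂T/∂y = +0.001395.
Steepest decrease is along −∇f: components (+0.002209 E, -0.001395 N).
Azimuth = atan2(+0.002209, -0.001395) = 122.3° ≈ 122°.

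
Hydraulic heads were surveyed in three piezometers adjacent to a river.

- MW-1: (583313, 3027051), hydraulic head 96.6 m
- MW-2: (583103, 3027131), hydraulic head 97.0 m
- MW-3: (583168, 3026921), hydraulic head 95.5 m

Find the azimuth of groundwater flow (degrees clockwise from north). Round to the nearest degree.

187°

With h = a·x + b·y + c and MW-1 as origin, the differences give:
  (-210)·a + 80·b = +0.4
  (-145)·a + (-130)·b = -1.1
Eliminate b (×(-130) and ×80, subtract): 38900·a = 36.00 → a = ∂h/∂x = +0.0009254
Back-substitute: b = ∂h/∂y = +0.007429.
Flow direction (−∇h) has components (-0.0009254 E, -0.007429 N).
Azimuth = atan2(E, N) = atan2(-0.0009254, -0.007429) = 187.1° ≈ 187°.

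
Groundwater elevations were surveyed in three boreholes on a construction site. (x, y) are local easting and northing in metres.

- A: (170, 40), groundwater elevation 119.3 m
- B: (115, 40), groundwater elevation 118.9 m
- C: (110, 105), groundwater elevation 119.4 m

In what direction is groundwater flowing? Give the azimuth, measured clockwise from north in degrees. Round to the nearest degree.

With h = a·x + b·y + c and A as origin, the differences give:
  (-55)·a + 0·b = -0.4
  (-60)·a + 65·b = +0.1
Eliminate b (×65 and ×0, subtract): -3575·a = -26.00 → a = ∂h/∂x = +0.007273
Back-substitute: b = ∂h/∂y = +0.008252.
Flow direction (−∇h) has components (-0.007273 E, -0.008252 N).
Azimuth = atan2(E, N) = atan2(-0.007273, -0.008252) = 221.4° ≈ 221°.

221°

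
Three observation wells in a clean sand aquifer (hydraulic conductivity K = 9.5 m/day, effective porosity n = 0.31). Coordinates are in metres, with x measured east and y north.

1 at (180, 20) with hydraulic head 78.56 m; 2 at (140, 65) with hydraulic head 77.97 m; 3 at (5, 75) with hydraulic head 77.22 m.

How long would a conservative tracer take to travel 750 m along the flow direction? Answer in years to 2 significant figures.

6.7 years

With h = a·x + b·y + c and 1 as origin, the differences give:
  (-40)·a + 45·b = -0.59
  (-175)·a + 55·b = -1.34
Eliminate b (×55 and ×45, subtract): 5675·a = 27.850 → a = ∂h/∂x = +0.004907
Back-substitute: b = ∂h/∂y = -0.008749.
|∇h| = √(0.004907² + -0.008749²) = 0.01003
Seepage velocity v = K·i/n = 9.5 × 0.01003 / 0.31 = 0.3074 m/day.
t = 750 / 0.3074 = 2440 days = 6.68 years.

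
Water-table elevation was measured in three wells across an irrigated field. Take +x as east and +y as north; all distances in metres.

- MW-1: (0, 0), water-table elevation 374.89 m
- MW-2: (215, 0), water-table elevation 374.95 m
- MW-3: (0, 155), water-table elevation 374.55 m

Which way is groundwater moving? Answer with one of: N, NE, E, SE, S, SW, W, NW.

N

∂h/∂x = (374.95 − 374.89) / (215 − 0) = +0.0002791
∂h/∂y = (374.55 − 374.89) / (155 − 0) = -0.002194
Flow = −∇h = (-0.0002791 east, +0.002194 north), which points north.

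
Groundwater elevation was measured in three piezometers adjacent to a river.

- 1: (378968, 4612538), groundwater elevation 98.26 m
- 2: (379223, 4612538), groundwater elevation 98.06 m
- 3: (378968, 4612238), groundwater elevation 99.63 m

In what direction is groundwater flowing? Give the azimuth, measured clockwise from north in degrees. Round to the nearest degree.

010°

∂h/∂x = (98.06 − 98.26) / (379223 − 378968) = -0.0007843
∂h/∂y = (99.63 − 98.26) / (4612238 − 4612538) = -0.004567
Flow direction (−∇h) has components (+0.0007843 E, +0.004567 N).
Azimuth = atan2(E, N) = atan2(+0.0007843, +0.004567) = 9.7° ≈ 010°.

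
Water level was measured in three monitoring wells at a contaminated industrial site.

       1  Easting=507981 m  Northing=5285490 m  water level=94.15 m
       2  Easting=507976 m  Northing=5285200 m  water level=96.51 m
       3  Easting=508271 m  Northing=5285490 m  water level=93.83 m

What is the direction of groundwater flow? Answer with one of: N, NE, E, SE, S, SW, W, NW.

N

Taking 1 as reference: 2−1 = (-5, -290, +2.36); 3−1 = (290, 0, -0.32).
Solve a·Δx + b·Δy = Δh: det = (-5)·0 − 290·(-290) = 84100.
∂h/∂x = [(+2.36)·0 − (-0.32)·(-290)] / 84100 = -0.001103
∂h/∂y = [(-5)·(-0.32) − 290·(+2.36)] / 84100 = -0.008119
Flow = −∇h = (+0.001103 east, +0.008119 north), which points north.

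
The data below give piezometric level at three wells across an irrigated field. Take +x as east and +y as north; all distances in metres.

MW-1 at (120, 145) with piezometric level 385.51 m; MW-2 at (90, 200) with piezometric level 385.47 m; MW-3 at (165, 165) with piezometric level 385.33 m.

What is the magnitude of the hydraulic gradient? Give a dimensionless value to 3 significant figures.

Taking MW-1 as reference: MW-2−MW-1 = (-30, 55, -0.04); MW-3−MW-1 = (45, 20, -0.18).
Solve a·Δx + b·Δy = Δh: det = (-30)·20 − 45·55 = -3075.
∂h/∂x = [(-0.04)·20 − (-0.18)·55] / -3075 = -0.002959
∂h/∂y = [(-30)·(-0.18) − 45·(-0.04)] / -3075 = -0.002341
|∇h| = √(-0.002959² + -0.002341²) = 0.003773

0.00377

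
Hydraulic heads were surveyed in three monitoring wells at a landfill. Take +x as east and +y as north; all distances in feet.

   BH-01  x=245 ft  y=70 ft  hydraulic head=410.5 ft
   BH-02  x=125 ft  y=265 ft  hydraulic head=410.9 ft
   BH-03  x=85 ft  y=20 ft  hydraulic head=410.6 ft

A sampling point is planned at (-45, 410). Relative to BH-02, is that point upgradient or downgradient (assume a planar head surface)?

upgradient

Taking BH-01 as reference: BH-02−BH-01 = (-120, 195, +0.4); BH-03−BH-01 = (-160, -50, +0.1).
Determinant of the coordinate differences = (-120)·(-50) − (-160)·195 = 37200.
∂h/∂x = [(+0.4)·(-50) − (+0.1)·195] / 37200 = -0.001062
∂h/∂y = [(-120)·(+0.1) − (-160)·(+0.4)] / 37200 = +0.001398
Head at (-45, 410) = 410.5 + (-0.001062)·(-290) + (+0.001398)·(340) = 411.28 ft.
That is higher than the 410.9 ft at BH-02, so the point is upgradient.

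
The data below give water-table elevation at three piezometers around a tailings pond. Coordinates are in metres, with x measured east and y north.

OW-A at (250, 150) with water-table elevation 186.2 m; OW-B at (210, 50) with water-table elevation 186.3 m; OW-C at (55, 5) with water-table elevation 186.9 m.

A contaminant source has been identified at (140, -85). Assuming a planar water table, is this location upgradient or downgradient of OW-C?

downgradient

With h = a·x + b·y + c and OW-A as origin, the differences give:
  (-40)·a + (-100)·b = +0.1
  (-195)·a + (-145)·b = +0.7
Eliminate b (×(-145) and ×(-100), subtract): -13700·a = 55.50 → a = ∂h/∂x = -0.004051
Back-substitute: b = ∂h/∂y = +0.0006204.
Head at (140, -85) = 186.2 + (-0.004051)·(-110) + (+0.0006204)·(-235) = 186.50 m.
That is lower than the 186.9 m at OW-C, so the point is downgradient.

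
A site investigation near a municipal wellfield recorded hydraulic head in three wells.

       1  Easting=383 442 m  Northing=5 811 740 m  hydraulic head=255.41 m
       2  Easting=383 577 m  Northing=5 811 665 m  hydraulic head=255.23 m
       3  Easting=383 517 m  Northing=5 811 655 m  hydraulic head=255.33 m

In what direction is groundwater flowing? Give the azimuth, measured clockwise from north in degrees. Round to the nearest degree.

074°

With h = a·x + b·y + c and 1 as origin, the differences give:
  135·a + (-75)·b = -0.18
  75·a + (-85)·b = -0.08
Eliminate b (×(-85) and ×(-75), subtract): -5850·a = 9.300 → a = ∂h/∂x = -0.001590
Back-substitute: b = ∂h/∂y = -0.0004615.
Flow direction (−∇h) has components (+0.001590 E, +0.0004615 N).
Azimuth = atan2(E, N) = atan2(+0.001590, +0.0004615) = 73.8° ≈ 074°.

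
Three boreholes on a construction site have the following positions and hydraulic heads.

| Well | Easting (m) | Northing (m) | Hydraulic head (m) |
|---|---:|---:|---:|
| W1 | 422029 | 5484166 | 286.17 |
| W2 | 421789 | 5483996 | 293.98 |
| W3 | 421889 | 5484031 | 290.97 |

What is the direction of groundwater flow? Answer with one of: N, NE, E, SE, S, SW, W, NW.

Taking W1 as reference: W2−W1 = (-240, -170, +7.81); W3−W1 = (-140, -135, +4.80).
Determinant of the coordinate differences = (-240)·(-135) − (-140)·(-170) = 8600.
∂h/∂x = [(+7.81)·(-135) − (+4.80)·(-170)] / 8600 = -0.02772
∂h/∂y = [(-240)·(+4.80) − (-140)·(+7.81)] / 8600 = -0.006814
Flow = −∇h = (+0.02772 east, +0.006814 north), which points east.

E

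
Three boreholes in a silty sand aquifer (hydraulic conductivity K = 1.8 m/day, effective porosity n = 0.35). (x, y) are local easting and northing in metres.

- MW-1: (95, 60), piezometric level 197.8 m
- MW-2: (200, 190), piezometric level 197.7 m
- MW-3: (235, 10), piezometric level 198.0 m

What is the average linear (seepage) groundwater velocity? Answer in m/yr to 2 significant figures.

3.3 m/yr

Differences from MW-1: to MW-2 (Δx, Δy, Δh) = (105, 130, -0.1); to MW-3 = (140, -50, +0.2).
Determinant of the coordinate differences = 105·(-50) − 140·130 = -23450.
∂h/∂x = [(-0.1)·(-50) − (+0.2)·130] / -23450 = +0.0008955
∂h/∂y = [105·(+0.2) − 140·(-0.1)] / -23450 = -0.001493
|∇h| = √(0.0008955² + -0.001493²) = 0.001741
Seepage velocity v = K·i/n = 1.8 × 0.001741 / 0.35 = 0.008954 m/day = 3.27 m/yr.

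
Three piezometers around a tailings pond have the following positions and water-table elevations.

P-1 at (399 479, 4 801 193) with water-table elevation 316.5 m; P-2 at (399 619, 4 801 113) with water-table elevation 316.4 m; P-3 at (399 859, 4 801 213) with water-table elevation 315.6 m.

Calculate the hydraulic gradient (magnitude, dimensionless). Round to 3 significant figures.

0.00346

Differences from P-1: to P-2 (Δx, Δy, Δh) = (140, -80, -0.1); to P-3 = (380, 20, -0.9).
Solve a·Δx + b·Δy = Δh: det = 140·20 − 380·(-80) = 33200.
∂h/∂x = [(-0.1)·20 − (-0.9)·(-80)] / 33200 = -0.002229
∂h/∂y = [140·(-0.9) − 380·(-0.1)] / 33200 = -0.002651
|∇h| = √(-0.002229² + -0.002651²) = 0.003464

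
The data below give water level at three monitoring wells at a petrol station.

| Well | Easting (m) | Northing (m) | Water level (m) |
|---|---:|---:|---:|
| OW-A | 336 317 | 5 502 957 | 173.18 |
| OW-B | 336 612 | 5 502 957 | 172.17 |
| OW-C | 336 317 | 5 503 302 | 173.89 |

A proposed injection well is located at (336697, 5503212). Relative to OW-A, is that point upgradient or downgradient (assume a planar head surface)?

∂h/∂x = (172.17 − 173.18) / (336612 − 336317) = -0.003424
∂h/∂y = (173.89 − 173.18) / (5503302 − 5502957) = +0.002058
Head at (336697, 5503212) = 173.18 + (-0.003424)·(380) + (+0.002058)·(255) = 172.40 m.
That is lower than the 173.18 m at OW-A, so the point is downgradient.

downgradient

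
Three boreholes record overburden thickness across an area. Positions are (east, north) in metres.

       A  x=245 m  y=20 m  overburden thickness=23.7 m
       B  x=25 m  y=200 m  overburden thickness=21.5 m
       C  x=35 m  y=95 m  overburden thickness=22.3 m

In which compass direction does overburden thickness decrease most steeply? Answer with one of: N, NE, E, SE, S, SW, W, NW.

Taking A as reference: B−A = (-220, 180, -2.2); C−A = (-210, 75, -1.4).
Determinant of the coordinate differences = (-220)·75 − (-210)·180 = 21300.
∂d/∂x = [(-2.2)·75 − (-1.4)·180] / 21300 = +0.004085
∂d/∂y = [(-220)·(-1.4) − (-210)·(-2.2)] / 21300 = -0.007230
Steepest decrease is along −∇f = (-0.004085 E, +0.007230 N) → northwest.

NW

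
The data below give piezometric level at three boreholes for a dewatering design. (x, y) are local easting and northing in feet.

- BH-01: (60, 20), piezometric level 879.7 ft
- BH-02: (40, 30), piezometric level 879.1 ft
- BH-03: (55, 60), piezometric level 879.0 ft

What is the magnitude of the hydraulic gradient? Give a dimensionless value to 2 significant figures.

Differences from BH-01: to BH-02 (Δx, Δy, Δh) = (-20, 10, -0.6); to BH-03 = (-5, 40, -0.7).
Determinant of the coordinate differences = (-20)·40 − (-5)·10 = -750.
∂h/∂x = [(-0.6)·40 − (-0.7)·10] / -750 = +0.02267
∂h/∂y = [(-20)·(-0.7) − (-5)·(-0.6)] / -750 = -0.01467
|∇h| = √(0.02267² + -0.01467²) = 0.027

0.027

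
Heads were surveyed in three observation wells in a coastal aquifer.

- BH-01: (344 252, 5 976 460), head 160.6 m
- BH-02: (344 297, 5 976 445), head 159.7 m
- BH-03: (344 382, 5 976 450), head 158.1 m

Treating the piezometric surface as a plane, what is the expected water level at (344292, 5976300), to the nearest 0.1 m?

159.4 m

With h = a·x + b·y + c and BH-01 as origin, the differences give:
  45·a + (-15)·b = -0.9
  130·a + (-10)·b = -2.5
Eliminate b (×(-10) and ×(-15), subtract): 1500·a = -28.50 → a = ∂h/∂x = -0.01900
Back-substitute: b = ∂h/∂y = +0.003000.
h(344292, 5976300) = 160.6 + (-0.01900)·(40) + (+0.003000)·(-160) = 160.6 -0.760 -0.480 = 159.360 m.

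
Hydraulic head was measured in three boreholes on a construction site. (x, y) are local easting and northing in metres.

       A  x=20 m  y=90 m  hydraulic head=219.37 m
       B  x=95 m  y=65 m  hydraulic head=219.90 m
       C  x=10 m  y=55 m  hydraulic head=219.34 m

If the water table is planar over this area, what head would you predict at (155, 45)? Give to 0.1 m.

Differences from A: to B (Δx, Δy, Δh) = (75, -25, +0.53); to C = (-10, -35, -0.03).
Determinant of the coordinate differences = 75·(-35) − (-10)·(-25) = -2875.
∂h/∂x = [(+0.53)·(-35) − (-0.03)·(-25)] / -2875 = +0.006713
∂h/∂y = [75·(-0.03) − (-10)·(+0.53)] / -2875 = -0.001061
h(155, 45) = 219.37 + (+0.006713)·(135) + (-0.001061)·(-45) = 219.37 +0.906 +0.048 = 220.324 m.

220.3 m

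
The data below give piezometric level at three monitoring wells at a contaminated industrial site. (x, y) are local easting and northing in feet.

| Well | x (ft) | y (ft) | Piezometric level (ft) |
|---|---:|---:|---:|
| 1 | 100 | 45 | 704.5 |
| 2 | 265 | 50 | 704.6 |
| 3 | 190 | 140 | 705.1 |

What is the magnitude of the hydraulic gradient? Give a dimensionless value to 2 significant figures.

0.0059

With h = a·x + b·y + c and 1 as origin, the differences give:
  165·a + 5·b = +0.1
  90·a + 95·b = +0.6
Eliminate b (×95 and ×5, subtract): 15225·a = 6.50 → a = ∂h/∂x = +0.0004269
Back-substitute: b = ∂h/∂y = +0.005911.
|∇h| = √(0.0004269² + 0.005911²) = 0.005926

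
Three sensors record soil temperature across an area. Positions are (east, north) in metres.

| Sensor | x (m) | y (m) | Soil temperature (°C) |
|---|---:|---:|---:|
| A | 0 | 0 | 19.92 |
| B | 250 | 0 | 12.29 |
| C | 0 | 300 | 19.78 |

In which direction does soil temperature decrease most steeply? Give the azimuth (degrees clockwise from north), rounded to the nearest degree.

089°

∂T/∂x = (12.29 − 19.92) / (250 − 0) = -0.03052
∂T/∂y = (19.78 − 19.92) / (300 − 0) = -0.0004667
Steepest decrease is along −∇f: components (+0.03052 E, +0.0004667 N).
Azimuth = atan2(+0.03052, +0.0004667) = 89.1° ≈ 089°.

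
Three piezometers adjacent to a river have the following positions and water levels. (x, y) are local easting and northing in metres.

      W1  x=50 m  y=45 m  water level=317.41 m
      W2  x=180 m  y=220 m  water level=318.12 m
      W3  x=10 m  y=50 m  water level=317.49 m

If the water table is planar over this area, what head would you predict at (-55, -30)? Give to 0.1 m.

317.2 m

With h = a·x + b·y + c and W1 as origin, the differences give:
  130·a + 175·b = +0.71
  (-40)·a + 5·b = +0.08
Eliminate b (×5 and ×175, subtract): 7650·a = -10.450 → a = ∂h/∂x = -0.001366
Back-substitute: b = ∂h/∂y = +0.005072.
h(-55, -30) = 317.41 + (-0.001366)·(-105) + (+0.005072)·(-75) = 317.41 +0.143 -0.380 = 317.173 m.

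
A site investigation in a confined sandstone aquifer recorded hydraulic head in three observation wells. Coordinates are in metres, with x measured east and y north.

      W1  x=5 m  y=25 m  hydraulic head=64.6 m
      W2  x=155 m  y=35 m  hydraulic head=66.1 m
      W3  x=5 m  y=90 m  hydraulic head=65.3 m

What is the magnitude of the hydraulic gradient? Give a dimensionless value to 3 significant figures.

0.0142

Taking W1 as reference: W2−W1 = (150, 10, +1.5); W3−W1 = (0, 65, +0.7).
Determinant of the coordinate differences = 150·65 − 0·10 = 9750.
∂h/∂x = [(+1.5)·65 − (+0.7)·10] / 9750 = +0.009282
∂h/∂y = [150·(+0.7) − 0·(+1.5)] / 9750 = +0.01077
|∇h| = √(0.009282² + 0.01077²) = 0.01422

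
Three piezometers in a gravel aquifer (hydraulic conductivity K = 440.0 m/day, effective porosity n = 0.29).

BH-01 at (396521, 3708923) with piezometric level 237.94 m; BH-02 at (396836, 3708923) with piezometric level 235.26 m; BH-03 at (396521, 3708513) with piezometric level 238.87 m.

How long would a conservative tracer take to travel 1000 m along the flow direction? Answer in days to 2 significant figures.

∂h/∂x = (235.26 − 237.94) / (396836 − 396521) = -0.008508
∂h/∂y = (238.87 − 237.94) / (3708513 − 3708923) = -0.002268
|∇h| = √(-0.008508² + -0.002268²) = 0.008805
Seepage velocity v = K·i/n = 440.0 × 0.008805 / 0.29 = 13.36 m/day.
t = 1000 / 13.36 = 74.85 days.

75 days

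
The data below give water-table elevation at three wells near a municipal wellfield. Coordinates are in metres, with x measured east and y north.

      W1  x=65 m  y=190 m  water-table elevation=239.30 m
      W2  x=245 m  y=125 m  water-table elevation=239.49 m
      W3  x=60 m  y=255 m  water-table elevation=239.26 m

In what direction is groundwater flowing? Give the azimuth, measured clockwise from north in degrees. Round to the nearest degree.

303°

With h = a·x + b·y + c and W1 as origin, the differences give:
  180·a + (-65)·b = +0.19
  (-5)·a + 65·b = -0.04
Eliminate b (×65 and ×(-65), subtract): 11375·a = 9.750 → a = ∂h/∂x = +0.0008571
Back-substitute: b = ∂h/∂y = -0.0005495.
Flow direction (−∇h) has components (-0.0008571 E, +0.0005495 N).
Azimuth = atan2(E, N) = atan2(-0.0008571, +0.0005495) = 302.7° ≈ 303°.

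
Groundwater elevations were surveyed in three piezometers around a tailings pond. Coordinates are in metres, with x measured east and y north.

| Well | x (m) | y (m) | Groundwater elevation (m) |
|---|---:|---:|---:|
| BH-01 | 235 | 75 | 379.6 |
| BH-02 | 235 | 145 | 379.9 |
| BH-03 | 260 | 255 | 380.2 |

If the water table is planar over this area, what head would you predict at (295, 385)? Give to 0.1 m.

380.5 m

Taking BH-01 as reference: BH-02−BH-01 = (0, 70, +0.3); BH-03−BH-01 = (25, 180, +0.6).
Solve a·Δx + b·Δy = Δh: det = 0·180 − 25·70 = -1750.
∂h/∂x = [(+0.3)·180 − (+0.6)·70] / -1750 = -0.006857
∂h/∂y = [0·(+0.6) − 25·(+0.3)] / -1750 = +0.004286
h(295, 385) = 379.6 + (-0.006857)·(60) + (+0.004286)·(310) = 379.6 -0.411 +1.329 = 380.517 m.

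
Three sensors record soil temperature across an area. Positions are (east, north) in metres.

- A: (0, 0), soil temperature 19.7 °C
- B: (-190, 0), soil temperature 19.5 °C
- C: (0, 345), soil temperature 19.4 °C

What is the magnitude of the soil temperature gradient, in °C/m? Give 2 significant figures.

∂T/∂x = (19.5 − 19.7) / (-190 − 0) = +0.001053
∂T/∂y = (19.4 − 19.7) / (345 − 0) = -0.0008696
|∇f| = √(0.001053² + -0.0008696²) = 0.001366 °C/m

0.0014 °C/m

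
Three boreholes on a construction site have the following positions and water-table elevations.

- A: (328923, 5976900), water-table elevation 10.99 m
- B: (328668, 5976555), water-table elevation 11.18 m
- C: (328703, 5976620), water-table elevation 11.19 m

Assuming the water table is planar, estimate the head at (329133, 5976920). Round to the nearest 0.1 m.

Taking A as reference: B−A = (-255, -345, +0.19); C−A = (-220, -280, +0.20).
Determinant of the coordinate differences = (-255)·(-280) − (-220)·(-345) = -4500.
∂h/∂x = [(+0.19)·(-280) − (+0.20)·(-345)] / -4500 = -0.003511
∂h/∂y = [(-255)·(+0.20) − (-220)·(+0.19)] / -4500 = +0.002044
h(329133, 5976920) = 10.99 + (-0.003511)·(210) + (+0.002044)·(20) = 10.99 -0.737 +0.041 = 10.294 m.

10.3 m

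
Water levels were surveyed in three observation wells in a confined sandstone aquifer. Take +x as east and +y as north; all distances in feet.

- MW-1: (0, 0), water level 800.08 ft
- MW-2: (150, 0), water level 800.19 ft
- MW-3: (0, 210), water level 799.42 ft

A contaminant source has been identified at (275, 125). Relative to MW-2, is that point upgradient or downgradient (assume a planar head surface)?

∂h/∂x = (800.19 − 800.08) / (150 − 0) = +0.0007333
∂h/∂y = (799.42 − 800.08) / (210 − 0) = -0.003143
Head at (275, 125) = 800.08 + (+0.0007333)·(275) + (-0.003143)·(125) = 799.89 ft.
That is lower than the 800.19 ft at MW-2, so the point is downgradient.

downgradient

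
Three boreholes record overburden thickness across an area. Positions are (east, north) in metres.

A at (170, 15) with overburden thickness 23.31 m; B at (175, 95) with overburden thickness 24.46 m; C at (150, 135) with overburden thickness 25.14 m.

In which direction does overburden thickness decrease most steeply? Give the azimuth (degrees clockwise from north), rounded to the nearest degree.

Differences from A: to B (Δx, Δy, Δh) = (5, 80, +1.15); to C = (-20, 120, +1.83).
Determinant of the coordinate differences = 5·120 − (-20)·80 = 2200.
∂d/∂x = [(+1.15)·120 − (+1.83)·80] / 2200 = -0.003818
∂d/∂y = [5·(+1.83) − (-20)·(+1.15)] / 2200 = +0.01461
Steepest decrease is along −∇f: components (+0.003818 E, -0.01461 N).
Azimuth = atan2(+0.003818, -0.01461) = 165.4° ≈ 165°.

165°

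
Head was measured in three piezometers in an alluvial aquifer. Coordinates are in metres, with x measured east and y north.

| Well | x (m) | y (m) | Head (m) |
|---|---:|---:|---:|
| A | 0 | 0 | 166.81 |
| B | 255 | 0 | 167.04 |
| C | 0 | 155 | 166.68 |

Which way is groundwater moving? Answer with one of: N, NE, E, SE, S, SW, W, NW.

NW

∂h/∂x = (167.04 − 166.81) / (255 − 0) = +0.0009020
∂h/∂y = (166.68 − 166.81) / (155 − 0) = -0.0008387
Flow = −∇h = (-0.0009020 east, +0.0008387 north), which points northwest.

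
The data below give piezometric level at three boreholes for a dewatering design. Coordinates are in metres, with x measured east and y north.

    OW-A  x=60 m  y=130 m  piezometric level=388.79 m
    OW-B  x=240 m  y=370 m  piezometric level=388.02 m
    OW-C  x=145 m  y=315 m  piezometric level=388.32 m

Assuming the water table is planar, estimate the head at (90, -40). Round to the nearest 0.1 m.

With h = a·x + b·y + c and OW-A as origin, the differences give:
  180·a + 240·b = -0.77
  85·a + 185·b = -0.47
Eliminate b (×185 and ×240, subtract): 12900·a = -29.650 → a = ∂h/∂x = -0.002298
Back-substitute: b = ∂h/∂y = -0.001484.
h(90, -40) = 388.79 + (-0.002298)·(30) + (-0.001484)·(-170) = 388.79 -0.069 +0.252 = 388.973 m.

389.0 m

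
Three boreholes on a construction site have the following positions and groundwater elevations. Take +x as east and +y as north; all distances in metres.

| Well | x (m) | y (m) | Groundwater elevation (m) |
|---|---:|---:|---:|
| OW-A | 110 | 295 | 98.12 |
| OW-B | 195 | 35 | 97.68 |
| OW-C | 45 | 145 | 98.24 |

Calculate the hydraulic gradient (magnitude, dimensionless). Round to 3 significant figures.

0.00334

Taking OW-A as reference: OW-B−OW-A = (85, -260, -0.44); OW-C−OW-A = (-65, -150, +0.12).
Solve a·Δx + b·Δy = Δh: det = 85·(-150) − (-65)·(-260) = -29650.
∂h/∂x = [(-0.44)·(-150) − (+0.12)·(-260)] / -29650 = -0.003278
∂h/∂y = [85·(+0.12) − (-65)·(-0.44)] / -29650 = +0.0006206
|∇h| = √(-0.003278² + 0.0006206²) = 0.003336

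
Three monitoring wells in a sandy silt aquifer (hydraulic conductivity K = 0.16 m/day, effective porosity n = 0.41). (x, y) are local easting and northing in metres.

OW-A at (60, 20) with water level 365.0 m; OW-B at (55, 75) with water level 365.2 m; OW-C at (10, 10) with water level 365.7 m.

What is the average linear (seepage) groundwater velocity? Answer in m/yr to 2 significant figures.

2.1 m/yr

Differences from OW-A: to OW-B (Δx, Δy, Δh) = (-5, 55, +0.2); to OW-C = (-50, -10, +0.7).
Solve a·Δx + b·Δy = Δh: det = (-5)·(-10) − (-50)·55 = 2800.
∂h/∂x = [(+0.2)·(-10) − (+0.7)·55] / 2800 = -0.01446
∂h/∂y = [(-5)·(+0.7) − (-50)·(+0.2)] / 2800 = +0.002321
|∇h| = √(-0.01446² + 0.002321²) = 0.01465
Seepage velocity v = K·i/n = 0.16 × 0.01465 / 0.41 = 0.005717 m/day = 2.088 m/yr.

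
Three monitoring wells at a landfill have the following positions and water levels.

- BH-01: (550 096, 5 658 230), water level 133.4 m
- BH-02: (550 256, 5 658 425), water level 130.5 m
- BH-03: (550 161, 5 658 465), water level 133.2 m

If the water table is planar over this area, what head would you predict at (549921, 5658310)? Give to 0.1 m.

Taking BH-01 as reference: BH-02−BH-01 = (160, 195, -2.9); BH-03−BH-01 = (65, 235, -0.2).
Determinant of the coordinate differences = 160·235 − 65·195 = 24925.
∂h/∂x = [(-2.9)·235 − (-0.2)·195] / 24925 = -0.02578
∂h/∂y = [160·(-0.2) − 65·(-2.9)] / 24925 = +0.006279
h(549921, 5658310) = 133.4 + (-0.02578)·(-175) + (+0.006279)·(80) = 133.4 +4.511 +0.502 = 138.413 m.

138.4 m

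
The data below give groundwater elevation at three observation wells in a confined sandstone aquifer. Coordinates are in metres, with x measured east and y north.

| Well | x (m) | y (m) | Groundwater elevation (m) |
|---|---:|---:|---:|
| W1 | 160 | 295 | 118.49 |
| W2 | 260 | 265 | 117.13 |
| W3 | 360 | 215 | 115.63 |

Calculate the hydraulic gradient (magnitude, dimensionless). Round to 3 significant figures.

Three-point gradient (reference W1): Δ to W2 = (100, -30, -1.36), Δ to W3 = (200, -80, -2.86).
∂h/∂x = -0.01150, ∂h/∂y = +0.007000 (det = -2000).
|∇h| = √(-0.01150² + 0.007000²) = 0.01346

0.0135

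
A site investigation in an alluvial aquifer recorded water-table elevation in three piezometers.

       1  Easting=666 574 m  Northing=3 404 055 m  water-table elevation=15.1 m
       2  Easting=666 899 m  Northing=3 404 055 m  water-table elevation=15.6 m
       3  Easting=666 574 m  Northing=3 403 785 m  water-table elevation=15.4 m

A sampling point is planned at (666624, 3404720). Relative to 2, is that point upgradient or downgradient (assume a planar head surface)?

∂h/∂x = (15.6 − 15.1) / (666899 − 666574) = +0.001538
∂h/∂y = (15.4 − 15.1) / (3403785 − 3404055) = -0.001111
Head at (666624, 3404720) = 15.1 + (+0.001538)·(50) + (-0.001111)·(665) = 14.44 m.
That is lower than the 15.6 m at 2, so the point is downgradient.

downgradient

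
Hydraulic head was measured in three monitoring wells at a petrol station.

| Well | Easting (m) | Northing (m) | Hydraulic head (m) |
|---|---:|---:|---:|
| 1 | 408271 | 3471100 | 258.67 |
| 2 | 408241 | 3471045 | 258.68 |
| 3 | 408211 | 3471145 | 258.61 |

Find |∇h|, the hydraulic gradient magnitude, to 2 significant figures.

Three-point gradient (reference 1): Δ to 2 = (-30, -55, +0.01), Δ to 3 = (-60, 45, -0.06).
∂h/∂x = +0.0006129, ∂h/∂y = -0.0005161 (det = -4650).
|∇h| = √(0.0006129² + -0.0005161²) = 0.0008013

0.00080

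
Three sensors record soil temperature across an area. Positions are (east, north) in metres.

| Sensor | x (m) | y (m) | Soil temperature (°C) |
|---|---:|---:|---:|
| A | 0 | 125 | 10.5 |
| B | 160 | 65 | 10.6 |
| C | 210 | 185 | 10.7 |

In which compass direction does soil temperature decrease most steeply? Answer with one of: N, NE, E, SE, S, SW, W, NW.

Three-point gradient (reference A): Δ to B = (160, -60, +0.1), Δ to C = (210, 60, +0.2).
∂T/∂x = +0.0008108, ∂T/∂y = +0.0004955 (det = 22200).
Steepest decrease is along −∇f = (-0.0008108 E, -0.0004955 N) → southwest.

SW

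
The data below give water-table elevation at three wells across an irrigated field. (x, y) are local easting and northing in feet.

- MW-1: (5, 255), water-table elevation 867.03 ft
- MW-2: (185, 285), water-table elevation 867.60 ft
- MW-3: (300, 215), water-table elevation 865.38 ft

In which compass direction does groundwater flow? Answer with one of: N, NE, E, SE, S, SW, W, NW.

Three-point gradient (reference MW-1): Δ to MW-2 = (180, 30, +0.57), Δ to MW-3 = (295, -40, -1.65).
∂h/∂x = -0.001664, ∂h/∂y = +0.02898 (det = -16050).
Flow = −∇h = (+0.001664 east, -0.02898 north), which points south.

S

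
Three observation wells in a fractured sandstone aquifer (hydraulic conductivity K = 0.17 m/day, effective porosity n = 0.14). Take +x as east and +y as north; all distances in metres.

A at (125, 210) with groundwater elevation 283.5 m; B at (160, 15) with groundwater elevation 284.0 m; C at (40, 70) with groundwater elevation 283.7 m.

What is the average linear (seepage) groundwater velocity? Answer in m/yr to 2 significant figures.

Differences from A: to B (Δx, Δy, Δh) = (35, -195, +0.5); to C = (-85, -140, +0.2).
Solve a·Δx + b·Δy = Δh: det = 35·(-140) − (-85)·(-195) = -21475.
∂h/∂x = [(+0.5)·(-140) − (+0.2)·(-195)] / -21475 = +0.001444
∂h/∂y = [35·(+0.2) − (-85)·(+0.5)] / -21475 = -0.002305
|∇h| = √(0.001444² + -0.002305²) = 0.00272
Seepage velocity v = K·i/n = 0.17 × 0.00272 / 0.14 = 0.003303 m/day = 1.206 m/yr.

1.2 m/yr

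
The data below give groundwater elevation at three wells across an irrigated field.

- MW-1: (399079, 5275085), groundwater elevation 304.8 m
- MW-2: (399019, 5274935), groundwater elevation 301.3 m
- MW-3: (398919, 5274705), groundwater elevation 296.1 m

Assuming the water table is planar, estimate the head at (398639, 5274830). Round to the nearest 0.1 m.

305.9 m

Taking MW-1 as reference: MW-2−MW-1 = (-60, -150, -3.5); MW-3−MW-1 = (-160, -380, -8.7).
Determinant of the coordinate differences = (-60)·(-380) − (-160)·(-150) = -1200.
∂h/∂x = [(-3.5)·(-380) − (-8.7)·(-150)] / -1200 = -0.02083
∂h/∂y = [(-60)·(-8.7) − (-160)·(-3.5)] / -1200 = +0.03167
h(398639, 5274830) = 304.8 + (-0.02083)·(-440) + (+0.03167)·(-255) = 304.8 +9.167 -8.075 = 305.892 m.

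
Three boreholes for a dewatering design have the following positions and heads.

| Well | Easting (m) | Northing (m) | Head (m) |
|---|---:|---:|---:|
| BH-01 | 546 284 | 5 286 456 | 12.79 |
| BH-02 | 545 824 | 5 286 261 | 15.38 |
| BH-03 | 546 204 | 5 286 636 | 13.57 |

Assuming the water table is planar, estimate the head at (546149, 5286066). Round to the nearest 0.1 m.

13.0 m

Taking BH-01 as reference: BH-02−BH-01 = (-460, -195, +2.59); BH-03−BH-01 = (-80, 180, +0.78).
Determinant of the coordinate differences = (-460)·180 − (-80)·(-195) = -98400.
∂h/∂x = [(+2.59)·180 − (+0.78)·(-195)] / -98400 = -0.006284
∂h/∂y = [(-460)·(+0.78) − (-80)·(+2.59)] / -98400 = +0.001541
h(546149, 5286066) = 12.79 + (-0.006284)·(-135) + (+0.001541)·(-390) = 12.79 +0.848 -0.601 = 13.037 m.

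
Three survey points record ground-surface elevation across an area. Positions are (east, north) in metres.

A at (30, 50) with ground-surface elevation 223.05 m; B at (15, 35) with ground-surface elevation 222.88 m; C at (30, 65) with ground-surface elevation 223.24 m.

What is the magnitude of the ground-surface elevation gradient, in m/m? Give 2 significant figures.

0.013 m/m

Differences from A: to B (Δx, Δy, Δh) = (-15, -15, -0.17); to C = (0, 15, +0.19).
Determinant of the coordinate differences = (-15)·15 − 0·(-15) = -225.
∂z/∂x = [(-0.17)·15 − (+0.19)·(-15)] / -225 = -0.001333
∂z/∂y = [(-15)·(+0.19) − 0·(-0.17)] / -225 = +0.01267
|∇f| = √(-0.001333² + 0.01267²) = 0.01274 m/m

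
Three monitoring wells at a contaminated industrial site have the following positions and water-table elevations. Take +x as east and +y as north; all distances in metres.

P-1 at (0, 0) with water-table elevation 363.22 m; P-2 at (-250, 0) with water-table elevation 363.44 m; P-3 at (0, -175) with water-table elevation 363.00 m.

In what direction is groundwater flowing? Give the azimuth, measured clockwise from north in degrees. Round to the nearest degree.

145°

∂h/∂x = (363.44 − 363.22) / (-250 − 0) = -0.0008800
∂h/∂y = (363.00 − 363.22) / (-175 − 0) = +0.001257
Flow direction (−∇h) has components (+0.0008800 E, -0.001257 N).
Azimuth = atan2(E, N) = atan2(+0.0008800, -0.001257) = 145.0° ≈ 145°.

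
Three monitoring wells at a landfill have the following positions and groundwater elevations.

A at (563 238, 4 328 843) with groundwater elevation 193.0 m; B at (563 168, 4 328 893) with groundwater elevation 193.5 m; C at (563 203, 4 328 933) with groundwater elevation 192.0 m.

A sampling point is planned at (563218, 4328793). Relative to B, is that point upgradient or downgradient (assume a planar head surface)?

upgradient

Taking A as reference: B−A = (-70, 50, +0.5); C−A = (-35, 90, -1.0).
Determinant of the coordinate differences = (-70)·90 − (-35)·50 = -4550.
∂h/∂x = [(+0.5)·90 − (-1.0)·50] / -4550 = -0.02088
∂h/∂y = [(-70)·(-1.0) − (-35)·(+0.5)] / -4550 = -0.01923
Head at (563218, 4328793) = 193.0 + (-0.02088)·(-20) + (-0.01923)·(-50) = 194.38 m.
That is higher than the 193.5 m at B, so the point is upgradient.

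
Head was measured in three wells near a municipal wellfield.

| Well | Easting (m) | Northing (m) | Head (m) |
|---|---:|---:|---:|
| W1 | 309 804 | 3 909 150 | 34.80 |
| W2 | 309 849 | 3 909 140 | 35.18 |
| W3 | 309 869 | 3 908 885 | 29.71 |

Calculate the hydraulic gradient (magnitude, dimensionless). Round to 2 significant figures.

0.026

Three-point gradient (reference W1): Δ to W2 = (45, -10, +0.38), Δ to W3 = (65, -265, -5.09).
∂h/∂x = +0.01345, ∂h/∂y = +0.02251 (det = -11275).
|∇h| = √(0.01345² + 0.02251²) = 0.02622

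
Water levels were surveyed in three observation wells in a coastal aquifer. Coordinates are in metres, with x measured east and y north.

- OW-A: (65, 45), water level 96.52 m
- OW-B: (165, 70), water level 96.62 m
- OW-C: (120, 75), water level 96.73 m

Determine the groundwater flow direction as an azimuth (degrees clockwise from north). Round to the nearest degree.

Differences from OW-A: to OW-B (Δx, Δy, Δh) = (100, 25, +0.10); to OW-C = (55, 30, +0.21).
Determinant of the coordinate differences = 100·30 − 55·25 = 1625.
∂h/∂x = [(+0.10)·30 − (+0.21)·25] / 1625 = -0.001385
∂h/∂y = [100·(+0.21) − 55·(+0.10)] / 1625 = +0.009538
Flow direction (−∇h) has components (+0.001385 E, -0.009538 N).
Azimuth = atan2(E, N) = atan2(+0.001385, -0.009538) = 171.7° ≈ 172°.

172°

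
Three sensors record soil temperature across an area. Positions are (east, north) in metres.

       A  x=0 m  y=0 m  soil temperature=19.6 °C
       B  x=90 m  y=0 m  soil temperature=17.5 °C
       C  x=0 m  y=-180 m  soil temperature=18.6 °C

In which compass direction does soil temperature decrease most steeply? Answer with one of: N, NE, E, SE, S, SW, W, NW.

∂T/∂x = (17.5 − 19.6) / (90 − 0) = -0.02333
∂T/∂y = (18.6 − 19.6) / (-180 − 0) = +0.005556
Steepest decrease is along −∇f = (+0.02333 E, -0.005556 N) → east.

E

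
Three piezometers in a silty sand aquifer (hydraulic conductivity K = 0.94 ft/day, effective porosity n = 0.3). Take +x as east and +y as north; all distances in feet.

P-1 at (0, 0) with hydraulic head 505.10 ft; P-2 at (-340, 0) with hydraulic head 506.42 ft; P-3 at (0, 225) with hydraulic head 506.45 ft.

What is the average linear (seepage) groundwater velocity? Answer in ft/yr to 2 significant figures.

∂h/∂x = (506.42 − 505.10) / (-340 − 0) = -0.003882
∂h/∂y = (506.45 − 505.10) / (225 − 0) = +0.006000
|∇h| = √(-0.003882² + 0.006000²) = 0.007146
Seepage velocity v = K·i/n = 0.94 × 0.007146 / 0.3 = 0.02239 ft/day = 8.178 ft/yr.

8.2 ft/yr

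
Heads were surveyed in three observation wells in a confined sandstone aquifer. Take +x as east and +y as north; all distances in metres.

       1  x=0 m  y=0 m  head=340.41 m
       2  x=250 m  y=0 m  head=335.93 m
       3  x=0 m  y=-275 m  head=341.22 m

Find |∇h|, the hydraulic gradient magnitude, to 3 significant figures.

∂h/∂x = (335.93 − 340.41) / (250 − 0) = -0.01792
∂h/∂y = (341.22 − 340.41) / (-275 − 0) = -0.002945
|∇h| = √(-0.01792² + -0.002945²) = 0.01816

0.0182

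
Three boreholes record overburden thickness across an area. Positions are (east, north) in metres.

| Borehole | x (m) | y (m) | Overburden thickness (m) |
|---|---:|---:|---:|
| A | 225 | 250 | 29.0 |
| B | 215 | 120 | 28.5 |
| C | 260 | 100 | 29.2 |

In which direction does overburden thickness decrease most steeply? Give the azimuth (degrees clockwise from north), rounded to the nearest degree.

Three-point gradient (reference A): Δ to B = (-10, -130, -0.5), Δ to C = (35, -150, +0.2).
∂d/∂x = +0.01669, ∂d/∂y = +0.002562 (det = 6050).
Steepest decrease is along −∇f: components (-0.01669 E, -0.002562 N).
Azimuth = atan2(-0.01669, -0.002562) = 261.3° ≈ 261°.

261°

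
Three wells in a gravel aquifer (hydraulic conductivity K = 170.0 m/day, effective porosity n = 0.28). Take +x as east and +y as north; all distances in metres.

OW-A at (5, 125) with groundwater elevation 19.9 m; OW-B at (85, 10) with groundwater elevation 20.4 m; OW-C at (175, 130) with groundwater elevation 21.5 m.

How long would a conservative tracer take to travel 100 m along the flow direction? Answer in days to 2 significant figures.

Differences from OW-A: to OW-B (Δx, Δy, Δh) = (80, -115, +0.5); to OW-C = (170, 5, +1.6).
Solve a·Δx + b·Δy = Δh: det = 80·5 − 170·(-115) = 19950.
∂h/∂x = [(+0.5)·5 − (+1.6)·(-115)] / 19950 = +0.009348
∂h/∂y = [80·(+1.6) − 170·(+0.5)] / 19950 = +0.002155
|∇h| = √(0.009348² + 0.002155²) = 0.009593
Seepage velocity v = K·i/n = 170.0 × 0.009593 / 0.28 = 5.824 m/day.
t = 100 / 5.824 = 17.17 days.

17 days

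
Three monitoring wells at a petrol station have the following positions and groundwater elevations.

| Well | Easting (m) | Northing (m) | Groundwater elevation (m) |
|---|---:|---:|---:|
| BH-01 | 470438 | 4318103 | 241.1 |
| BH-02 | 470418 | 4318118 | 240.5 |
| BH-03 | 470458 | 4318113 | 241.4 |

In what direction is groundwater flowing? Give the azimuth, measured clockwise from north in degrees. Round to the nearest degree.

With h = a·x + b·y + c and BH-01 as origin, the differences give:
  (-20)·a + 15·b = -0.6
  20·a + 10·b = +0.3
Eliminate b (×10 and ×15, subtract): -500·a = -10.50 → a = ∂h/∂x = +0.02100
Back-substitute: b = ∂h/∂y = -0.01200.
Flow direction (−∇h) has components (-0.02100 E, +0.01200 N).
Azimuth = atan2(E, N) = atan2(-0.02100, +0.01200) = 299.7° ≈ 300°.

300°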